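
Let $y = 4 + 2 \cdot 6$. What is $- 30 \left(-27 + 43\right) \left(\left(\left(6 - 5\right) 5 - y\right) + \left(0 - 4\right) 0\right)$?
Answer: $5280$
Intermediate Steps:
$y = 16$ ($y = 4 + 12 = 16$)
$- 30 \left(-27 + 43\right) \left(\left(\left(6 - 5\right) 5 - y\right) + \left(0 - 4\right) 0\right) = - 30 \left(-27 + 43\right) \left(\left(\left(6 - 5\right) 5 - 16\right) + \left(0 - 4\right) 0\right) = \left(-30\right) 16 \left(\left(1 \cdot 5 - 16\right) + \left(0 - 4\right) 0\right) = - 480 \left(\left(5 - 16\right) - 0\right) = - 480 \left(-11 + 0\right) = \left(-480\right) \left(-11\right) = 5280$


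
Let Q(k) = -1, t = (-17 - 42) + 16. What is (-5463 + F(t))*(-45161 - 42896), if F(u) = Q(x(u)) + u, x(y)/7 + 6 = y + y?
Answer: 484929899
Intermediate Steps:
x(y) = -42 + 14*y (x(y) = -42 + 7*(y + y) = -42 + 7*(2*y) = -42 + 14*y)
t = -43 (t = -59 + 16 = -43)
F(u) = -1 + u
(-5463 + F(t))*(-45161 - 42896) = (-5463 + (-1 - 43))*(-45161 - 42896) = (-5463 - 44)*(-88057) = -5507*(-88057) = 484929899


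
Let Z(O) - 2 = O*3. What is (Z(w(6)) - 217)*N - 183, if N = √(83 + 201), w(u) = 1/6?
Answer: -183 - 429*√71 ≈ -3797.8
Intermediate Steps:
w(u) = ⅙
Z(O) = 2 + 3*O (Z(O) = 2 + O*3 = 2 + 3*O)
N = 2*√71 (N = √284 = 2*√71 ≈ 16.852)
(Z(w(6)) - 217)*N - 183 = ((2 + 3*(⅙)) - 217)*(2*√71) - 183 = ((2 + ½) - 217)*(2*√71) - 183 = (5/2 - 217)*(2*√71) - 183 = -429*√71 - 183 = -183 - 429*√71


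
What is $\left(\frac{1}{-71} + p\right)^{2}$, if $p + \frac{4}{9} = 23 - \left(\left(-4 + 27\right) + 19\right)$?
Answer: $\frac{154604356}{408321} \approx 378.63$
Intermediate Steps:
$p = - \frac{175}{9}$ ($p = - \frac{4}{9} + \left(23 - \left(\left(-4 + 27\right) + 19\right)\right) = - \frac{4}{9} + \left(23 - \left(23 + 19\right)\right) = - \frac{4}{9} + \left(23 - 42\right) = - \frac{4}{9} - 19 = - \frac{175}{9} \approx -19.444$)
$\left(\frac{1}{-71} + p\right)^{2} = \left(\frac{1}{-71} - \frac{175}{9}\right)^{2} = \left(- \frac{1}{71} - \frac{175}{9}\right)^{2} = \left(- \frac{12434}{639}\right)^{2} = \frac{154604356}{408321}$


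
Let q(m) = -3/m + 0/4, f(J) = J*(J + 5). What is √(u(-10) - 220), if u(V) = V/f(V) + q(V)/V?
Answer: 3*I*√2447/10 ≈ 14.84*I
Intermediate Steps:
f(J) = J*(5 + J)
q(m) = -3/m (q(m) = -3/m + 0*(¼) = -3/m + 0 = -3/m)
u(V) = 1/(5 + V) - 3/V² (u(V) = V/((V*(5 + V))) + (-3/V)/V = V*(1/(V*(5 + V))) - 3/V² = 1/(5 + V) - 3/V²)
√(u(-10) - 220) = √((-15 + (-10)² - 3*(-10))/((-10)²*(5 - 10)) - 220) = √((1/100)*(-15 + 100 + 30)/(-5) - 220) = √((1/100)*(-⅕)*115 - 220) = √(-23/100 - 220) = √(-22023/100) = 3*I*√2447/10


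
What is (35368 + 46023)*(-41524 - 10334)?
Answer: -4220774478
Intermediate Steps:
(35368 + 46023)*(-41524 - 10334) = 81391*(-51858) = -4220774478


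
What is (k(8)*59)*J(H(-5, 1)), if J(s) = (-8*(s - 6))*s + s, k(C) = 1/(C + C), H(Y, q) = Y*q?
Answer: -26255/16 ≈ -1640.9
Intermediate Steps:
k(C) = 1/(2*C)
J(s) = s + s*(48 - 8*s) (J(s) = (-8*(-6 + s))*s + s = (48 - 8*s)*s + s = s*(48 - 8*s) + s = s + s*(48 - 8*s))
(k(8)*59)*J(H(-5, 1)) = (((1/2)/8)*59)*((-5*1)*(49 - (-40))) = (((1/2)*(1/8))*59)*(-5*(49 - 8*(-5))) = ((1/16)*59)*(-5*(49 + 40)) = 59*(-5*89)/16 = (59/16)*(-445) = -26255/16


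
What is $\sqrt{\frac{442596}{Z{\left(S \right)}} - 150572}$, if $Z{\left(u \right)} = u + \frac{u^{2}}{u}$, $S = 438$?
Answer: $\frac{i \sqrt{799705729}}{73} \approx 387.38 i$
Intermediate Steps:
$Z{\left(u \right)} = 2 u$ ($Z{\left(u \right)} = u + u = 2 u$)
$\sqrt{\frac{442596}{Z{\left(S \right)}} - 150572} = \sqrt{\frac{442596}{2 \cdot 438} - 150572} = \sqrt{\frac{442596}{876} - 150572} = \sqrt{442596 \cdot \frac{1}{876} - 150572} = \sqrt{\frac{36883}{73} - 150572} = \sqrt{- \frac{10954873}{73}} = \frac{i \sqrt{799705729}}{73}$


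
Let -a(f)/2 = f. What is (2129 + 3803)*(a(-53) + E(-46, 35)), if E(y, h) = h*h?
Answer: 7895492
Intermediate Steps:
E(y, h) = h**2
a(f) = -2*f
(2129 + 3803)*(a(-53) + E(-46, 35)) = (2129 + 3803)*(-2*(-53) + 35**2) = 5932*(106 + 1225) = 5932*1331 = 7895492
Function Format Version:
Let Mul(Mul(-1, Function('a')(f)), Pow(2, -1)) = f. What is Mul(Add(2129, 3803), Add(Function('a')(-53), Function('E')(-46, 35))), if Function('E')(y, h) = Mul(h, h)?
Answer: 7895492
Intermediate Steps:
Function('E')(y, h) = Pow(h, 2)
Function('a')(f) = Mul(-2, f)
Mul(Add(2129, 3803), Add(Function('a')(-53), Function('E')(-46, 35))) = Mul(Add(2129, 3803), Add(Mul(-2, -53), Pow(35, 2))) = Mul(5932, Add(106, 1225)) = Mul(5932, 1331) = 7895492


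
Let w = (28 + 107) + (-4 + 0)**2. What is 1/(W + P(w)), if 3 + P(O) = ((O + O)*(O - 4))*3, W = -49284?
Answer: 1/83895 ≈ 1.1920e-5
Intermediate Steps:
w = 151 (w = 135 + (-4)**2 = 135 + 16 = 151)
P(O) = -3 + 6*O*(-4 + O) (P(O) = -3 + ((O + O)*(O - 4))*3 = -3 + ((2*O)*(-4 + O))*3 = -3 + (2*O*(-4 + O))*3 = -3 + 6*O*(-4 + O))
1/(W + P(w)) = 1/(-49284 + (-3 - 24*151 + 6*151**2)) = 1/(-49284 + (-3 - 3624 + 6*22801)) = 1/(-49284 + (-3 - 3624 + 136806)) = 1/(-49284 + 133179) = 1/83895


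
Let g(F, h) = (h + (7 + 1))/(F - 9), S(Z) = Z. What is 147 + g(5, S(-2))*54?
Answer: 66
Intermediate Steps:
g(F, h) = (8 + h)/(-9 + F) (g(F, h) = (h + 8)/(-9 + F) = (8 + h)/(-9 + F))
147 + g(5, S(-2))*54 = 147 + ((8 - 2)/(-9 + 5))*54 = 147 + (6/(-4))*54 = 147 - 1/4*6*54 = 147 - 3/2*54 = 147 - 81 = 66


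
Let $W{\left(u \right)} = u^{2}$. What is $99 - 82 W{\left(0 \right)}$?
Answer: $99$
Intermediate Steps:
$99 - 82 W{\left(0 \right)} = 99 - 82 \cdot 0^{2} = 99 - 0 = 99 + 0 = 99$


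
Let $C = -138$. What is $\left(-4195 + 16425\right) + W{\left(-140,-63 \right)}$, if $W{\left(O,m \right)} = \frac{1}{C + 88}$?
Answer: $\frac{611499}{50} \approx 12230.0$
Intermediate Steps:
$W{\left(O,m \right)} = - \frac{1}{50}$ ($W{\left(O,m \right)} = \frac{1}{-138 + 88} = \frac{1}{-50} = - \frac{1}{50}$)
$\left(-4195 + 16425\right) + W{\left(-140,-63 \right)} = \left(-4195 + 16425\right) - \frac{1}{50} = 12230 - \frac{1}{50} = \frac{611499}{50}$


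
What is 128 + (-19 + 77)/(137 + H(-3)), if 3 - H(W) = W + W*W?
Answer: 8605/67 ≈ 128.43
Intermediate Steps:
H(W) = 3 - W - W**2 (H(W) = 3 - (W + W*W) = 3 - (W + W**2) = 3 + (-W - W**2) = 3 - W - W**2)
128 + (-19 + 77)/(137 + H(-3)) = 128 + (-19 + 77)/(137 + (3 - 1*(-3) - 1*(-3)**2)) = 128 + 58/(137 + (3 + 3 - 1*9)) = 128 + 58/(137 + (3 + 3 - 9)) = 128 + 58/(137 - 3) = 128 + 58/134 = 128 + 58*(1/134) = 128 + 29/67 = 8605/67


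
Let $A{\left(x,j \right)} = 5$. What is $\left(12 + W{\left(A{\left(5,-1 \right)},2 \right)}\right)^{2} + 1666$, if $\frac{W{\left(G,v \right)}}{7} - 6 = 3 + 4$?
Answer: $12275$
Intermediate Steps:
$W{\left(G,v \right)} = 91$ ($W{\left(G,v \right)} = 42 + 7 \left(3 + 4\right) = 42 + 7 \cdot 7 = 42 + 49 = 91$)
$\left(12 + W{\left(A{\left(5,-1 \right)},2 \right)}\right)^{2} + 1666 = \left(12 + 91\right)^{2} + 1666 = 103^{2} + 1666 = 10609 + 1666 = 12275$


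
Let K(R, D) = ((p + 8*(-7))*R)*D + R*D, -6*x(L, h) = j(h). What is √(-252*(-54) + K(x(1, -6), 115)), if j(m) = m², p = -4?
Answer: √54318 ≈ 233.06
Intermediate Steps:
x(L, h) = -h²/6
K(R, D) = -59*D*R (K(R, D) = ((-4 + 8*(-7))*R)*D + R*D = ((-4 - 56)*R)*D + D*R = (-60*R)*D + D*R = -60*D*R + D*R = -59*D*R)
√(-252*(-54) + K(x(1, -6), 115)) = √(-252*(-54) - 59*115*(-⅙*(-6)²)) = √(13608 - 59*115*(-⅙*36)) = √(13608 - 59*115*(-6)) = √(13608 + 40710) = √54318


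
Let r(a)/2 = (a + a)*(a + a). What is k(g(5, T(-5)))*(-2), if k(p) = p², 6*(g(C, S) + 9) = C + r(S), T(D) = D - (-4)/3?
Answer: -277729/1458 ≈ -190.49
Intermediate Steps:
r(a) = 8*a² (r(a) = 2*((a + a)*(a + a)) = 2*((2*a)*(2*a)) = 2*(4*a²) = 8*a²)
T(D) = 4/3 + D (T(D) = D - (-4)/3 = D - 1*(-4/3) = D + 4/3 = 4/3 + D)
g(C, S) = -9 + C/6 + 4*S²/3 (g(C, S) = -9 + (C + 8*S²)/6 = -9 + (C/6 + 4*S²/3) = -9 + C/6 + 4*S²/3)
k(g(5, T(-5)))*(-2) = (-9 + (⅙)*5 + 4*(4/3 - 5)²/3)²*(-2) = (-9 + ⅚ + 4*(-11/3)²/3)²*(-2) = (-9 + ⅚ + (4/3)*(121/9))²*(-2) = (-9 + ⅚ + 484/27)²*(-2) = (527/54)²*(-2) = (277729/2916)*(-2) = -277729/1458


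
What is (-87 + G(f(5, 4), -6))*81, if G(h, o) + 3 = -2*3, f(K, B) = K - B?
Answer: -7776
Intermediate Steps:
G(h, o) = -9 (G(h, o) = -3 - 2*3 = -3 - 6 = -9)
(-87 + G(f(5, 4), -6))*81 = (-87 - 9)*81 = -96*81 = -7776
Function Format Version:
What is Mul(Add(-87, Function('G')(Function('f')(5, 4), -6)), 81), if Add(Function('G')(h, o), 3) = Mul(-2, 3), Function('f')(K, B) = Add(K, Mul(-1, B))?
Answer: -7776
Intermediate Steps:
Function('G')(h, o) = -9 (Function('G')(h, o) = Add(-3, Mul(-2, 3)) = Add(-3, -6) = -9)
Mul(Add(-87, Function('G')(Function('f')(5, 4), -6)), 81) = Mul(Add(-87, -9), 81) = Mul(-96, 81) = -7776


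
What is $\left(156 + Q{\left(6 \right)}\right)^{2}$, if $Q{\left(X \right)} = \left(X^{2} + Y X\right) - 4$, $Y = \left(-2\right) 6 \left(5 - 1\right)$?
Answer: $10000$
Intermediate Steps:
$Y = -48$ ($Y = \left(-12\right) 4 = -48$)
$Q{\left(X \right)} = -4 + X^{2} - 48 X$ ($Q{\left(X \right)} = \left(X^{2} - 48 X\right) - 4 = -4 + X^{2} - 48 X$)
$\left(156 + Q{\left(6 \right)}\right)^{2} = \left(156 - \left(292 - 36\right)\right)^{2} = \left(156 - 256\right)^{2} = \left(-100\right)^{2} = 10000$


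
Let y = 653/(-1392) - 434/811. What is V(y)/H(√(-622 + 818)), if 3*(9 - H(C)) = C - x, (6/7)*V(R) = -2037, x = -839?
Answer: 2037/236 ≈ 8.6313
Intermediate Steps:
y = -1133711/1128912 (y = 653*(-1/1392) - 434*1/811 = -653/1392 - 434/811 = -1133711/1128912 ≈ -1.0043)
V(R) = -4753/2 (V(R) = (7/6)*(-2037) = -4753/2)
H(C) = -812/3 - C/3 (H(C) = 9 - (C - 1*(-839))/3 = 9 - (C + 839)/3 = 9 - (839 + C)/3 = 9 + (-839/3 - C/3) = -812/3 - C/3)
V(y)/H(√(-622 + 818)) = -4753/(2*(-812/3 - √(-622 + 818)/3)) = -4753/(2*(-812/3 - √196/3)) = -4753/(2*(-812/3 - ⅓*14)) = -4753/(2*(-812/3 - 14/3)) = -4753/(2*(-826/3)) = -4753/2*(-3/826) = 2037/236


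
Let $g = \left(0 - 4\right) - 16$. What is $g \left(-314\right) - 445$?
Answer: $5835$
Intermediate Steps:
$g = -20$ ($g = -4 - 16 = -20$)
$g \left(-314\right) - 445 = \left(-20\right) \left(-314\right) - 445 = 6280 - 445 = 5835$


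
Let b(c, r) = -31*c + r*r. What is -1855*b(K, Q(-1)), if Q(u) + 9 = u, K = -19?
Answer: -1278095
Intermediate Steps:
Q(u) = -9 + u
b(c, r) = r² - 31*c (b(c, r) = -31*c + r² = r² - 31*c)
-1855*b(K, Q(-1)) = -1855*((-9 - 1)² - 31*(-19)) = -1855*((-10)² + 589) = -1855*(100 + 589) = -1855*689 = -1278095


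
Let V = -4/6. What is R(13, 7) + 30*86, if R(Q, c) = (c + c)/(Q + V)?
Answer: 95502/37 ≈ 2581.1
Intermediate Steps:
V = -⅔ (V = -4*⅙ = -⅔ ≈ -0.66667)
R(Q, c) = 2*c/(-⅔ + Q) (R(Q, c) = (c + c)/(Q - ⅔) = (2*c)/(-⅔ + Q) = 2*c/(-⅔ + Q))
R(13, 7) + 30*86 = 6*7/(-2 + 3*13) + 30*86 = 6*7/(-2 + 39) + 2580 = 6*7/37 + 2580 = 6*7*(1/37) + 2580 = 42/37 + 2580 = 95502/37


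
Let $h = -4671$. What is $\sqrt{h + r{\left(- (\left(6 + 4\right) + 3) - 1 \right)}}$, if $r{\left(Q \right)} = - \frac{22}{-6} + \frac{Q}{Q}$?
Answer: $\frac{i \sqrt{41997}}{3} \approx 68.311 i$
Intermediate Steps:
$r{\left(Q \right)} = \frac{14}{3}$ ($r{\left(Q \right)} = \left(-22\right) \left(- \frac{1}{6}\right) + 1 = \frac{11}{3} + 1 = \frac{14}{3}$)
$\sqrt{h + r{\left(- (\left(6 + 4\right) + 3) - 1 \right)}} = \sqrt{-4671 + \frac{14}{3}} = \sqrt{- \frac{13999}{3}} = \frac{i \sqrt{41997}}{3}$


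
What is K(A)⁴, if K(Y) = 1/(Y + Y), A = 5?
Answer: 1/10000 ≈ 0.00010000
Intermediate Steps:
K(Y) = 1/(2*Y)
K(A)⁴ = ((½)/5)⁴ = ((½)*(⅕))⁴ = (⅒)⁴ = 1/10000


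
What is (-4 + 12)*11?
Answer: 88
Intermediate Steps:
(-4 + 12)*11 = 8*11 = 88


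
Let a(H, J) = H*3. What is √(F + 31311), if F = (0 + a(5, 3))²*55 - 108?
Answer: 9*√538 ≈ 208.75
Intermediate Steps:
a(H, J) = 3*H
F = 12267 (F = (0 + 3*5)²*55 - 108 = (0 + 15)²*55 - 108 = 15²*55 - 108 = 225*55 - 108 = 12375 - 108 = 12267)
√(F + 31311) = √(12267 + 31311) = √43578 = 9*√538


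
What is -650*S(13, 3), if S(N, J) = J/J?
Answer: -650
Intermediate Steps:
S(N, J) = 1
-650*S(13, 3) = -650*1 = -650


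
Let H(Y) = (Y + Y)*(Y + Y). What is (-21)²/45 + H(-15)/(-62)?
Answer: -731/155 ≈ -4.7161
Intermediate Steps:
H(Y) = 4*Y² (H(Y) = (2*Y)*(2*Y) = 4*Y²)
(-21)²/45 + H(-15)/(-62) = (-21)²/45 + (4*(-15)²)/(-62) = 441*(1/45) + (4*225)*(-1/62) = 49/5 + 900*(-1/62) = 49/5 - 450/31 = -731/155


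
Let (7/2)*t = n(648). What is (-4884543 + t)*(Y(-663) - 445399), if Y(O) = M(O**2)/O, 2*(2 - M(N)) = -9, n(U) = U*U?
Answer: 505068118344369/238 ≈ 2.1221e+12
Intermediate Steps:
n(U) = U**2
M(N) = 13/2 (M(N) = 2 - 1/2*(-9) = 2 + 9/2 = 13/2)
t = 839808/7 (t = (2/7)*648**2 = (2/7)*419904 = 839808/7 ≈ 1.1997e+5)
Y(O) = 13/(2*O)
(-4884543 + t)*(Y(-663) - 445399) = (-4884543 + 839808/7)*((13/2)/(-663) - 445399) = -33351993*((13/2)*(-1/663) - 445399)/7 = -33351993*(-1/102 - 445399)/7 = -33351993/7*(-45430699/102) = 505068118344369/238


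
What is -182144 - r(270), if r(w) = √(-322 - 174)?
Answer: -182144 - 4*I*√31 ≈ -1.8214e+5 - 22.271*I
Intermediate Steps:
r(w) = 4*I*√31 (r(w) = √(-496) = 4*I*√31)
-182144 - r(270) = -182144 - 4*I*√31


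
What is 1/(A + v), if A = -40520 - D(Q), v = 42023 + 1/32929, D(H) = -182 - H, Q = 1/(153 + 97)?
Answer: 8232250/13871374429 ≈ 0.00059347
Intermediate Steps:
Q = 1/250 ≈ 0.0040000
v = 1383775368/32929 (v = 42023 + 1/32929 = 1383775368/32929 ≈ 42023.)
A = -10084499/250 (A = -40520 - (-182 - 1*1/250) = -40520 - (-182 - 1/250) = -40520 - 1*(-45501/250) = -40520 + 45501/250 = -10084499/250 ≈ -40338.)
1/(A + v) = 1/(-10084499/250 + 1383775368/32929) = 1/(13871374429/8232250) = 8232250/13871374429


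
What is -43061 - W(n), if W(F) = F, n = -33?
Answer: -43028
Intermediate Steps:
-43061 - W(n) = -43061 - 1*(-33) = -43061 + 33 = -43028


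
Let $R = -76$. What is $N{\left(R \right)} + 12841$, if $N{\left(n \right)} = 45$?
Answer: $12886$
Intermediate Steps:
$N{\left(R \right)} + 12841 = 45 + 12841 = 12886$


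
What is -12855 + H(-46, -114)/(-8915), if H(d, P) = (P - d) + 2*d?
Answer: -22920433/1783 ≈ -12855.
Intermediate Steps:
H(d, P) = P + d
-12855 + H(-46, -114)/(-8915) = -12855 + (-114 - 46)/(-8915) = -12855 - 160*(-1/8915) = -12855 + 32/1783 = -22920433/1783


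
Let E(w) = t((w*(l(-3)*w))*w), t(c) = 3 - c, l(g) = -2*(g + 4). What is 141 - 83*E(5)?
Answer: -20858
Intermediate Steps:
l(g) = -8 - 2*g (l(g) = -2*(4 + g) = -8 - 2*g)
E(w) = 3 + 2*w**3 (E(w) = 3 - w*((-8 - 2*(-3))*w)*w = 3 - w*((-8 + 6)*w)*w = 3 - w*(-2*w)*w = 3 - (-2*w**2)*w = 3 - (-2)*w**3 = 3 + 2*w**3)
141 - 83*E(5) = 141 - 83*(3 + 2*5**3) = 141 - 83*(3 + 2*125) = 141 - 83*(3 + 250) = 141 - 83*253 = 141 - 20999 = -20858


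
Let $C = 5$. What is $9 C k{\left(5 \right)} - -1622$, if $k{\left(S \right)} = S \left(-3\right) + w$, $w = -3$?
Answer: $812$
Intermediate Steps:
$k{\left(S \right)} = -3 - 3 S$ ($k{\left(S \right)} = S \left(-3\right) - 3 = - 3 S - 3 = -3 - 3 S$)
$9 C k{\left(5 \right)} - -1622 = 9 \cdot 5 \left(-3 - 15\right) - -1622 = 45 \left(-3 - 15\right) + 1622 = 45 \left(-18\right) + 1622 = -810 + 1622 = 812$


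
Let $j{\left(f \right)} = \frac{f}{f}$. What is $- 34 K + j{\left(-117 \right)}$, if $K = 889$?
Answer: $-30225$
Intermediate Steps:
$j{\left(f \right)} = 1$
$- 34 K + j{\left(-117 \right)} = \left(-34\right) 889 + 1 = -30226 + 1 = -30225$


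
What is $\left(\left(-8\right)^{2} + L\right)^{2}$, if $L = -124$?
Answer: $3600$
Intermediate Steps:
$\left(\left(-8\right)^{2} + L\right)^{2} = \left(\left(-8\right)^{2} - 124\right)^{2} = \left(64 - 124\right)^{2} = \left(-60\right)^{2} = 3600$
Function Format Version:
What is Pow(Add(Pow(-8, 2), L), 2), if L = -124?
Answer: 3600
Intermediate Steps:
Pow(Add(Pow(-8, 2), L), 2) = Pow(Add(Pow(-8, 2), -124), 2) = Pow(Add(64, -124), 2) = Pow(-60, 2) = 3600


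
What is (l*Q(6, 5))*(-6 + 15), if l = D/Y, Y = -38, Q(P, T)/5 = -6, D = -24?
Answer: -3240/19 ≈ -170.53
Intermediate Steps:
Q(P, T) = -30 (Q(P, T) = 5*(-6) = -30)
l = 12/19 (l = -24/(-38) = -24*(-1/38) = 12/19 ≈ 0.63158)
(l*Q(6, 5))*(-6 + 15) = ((12/19)*(-30))*(-6 + 15) = -360/19*9 = -3240/19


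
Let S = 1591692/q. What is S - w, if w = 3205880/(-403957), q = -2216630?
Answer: 3231637329578/447711602455 ≈ 7.2181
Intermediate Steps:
S = -795846/1108315 (S = 1591692/(-2216630) = 1591692*(-1/2216630) = -795846/1108315 ≈ -0.71807)
w = -3205880/403957 (w = 3205880*(-1/403957) = -3205880/403957 ≈ -7.9362)
S - w = -795846/1108315 - 1*(-3205880/403957) = -795846/1108315 + 3205880/403957 = 3231637329578/447711602455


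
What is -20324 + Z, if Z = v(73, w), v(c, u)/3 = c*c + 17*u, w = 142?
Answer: 2905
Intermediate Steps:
v(c, u) = 3*c² + 51*u (v(c, u) = 3*(c*c + 17*u) = 3*(c² + 17*u) = 3*c² + 51*u)
Z = 23229 (Z = 3*73² + 51*142 = 3*5329 + 7242 = 15987 + 7242 = 23229)
-20324 + Z = -20324 + 23229 = 2905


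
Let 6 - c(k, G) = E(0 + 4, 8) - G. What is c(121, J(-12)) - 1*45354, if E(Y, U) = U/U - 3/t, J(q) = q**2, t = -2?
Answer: -90413/2 ≈ -45207.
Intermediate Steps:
E(Y, U) = 5/2 (E(Y, U) = U/U - 3/(-2) = 1 - 3*(-1/2) = 1 + 3/2 = 5/2)
c(k, G) = 7/2 + G (c(k, G) = 6 - (5/2 - G) = 6 + (-5/2 + G) = 7/2 + G)
c(121, J(-12)) - 1*45354 = (7/2 + (-12)**2) - 1*45354 = (7/2 + 144) - 45354 = 295/2 - 45354 = -90413/2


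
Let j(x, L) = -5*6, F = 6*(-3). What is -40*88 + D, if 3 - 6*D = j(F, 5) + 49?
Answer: -10568/3 ≈ -3522.7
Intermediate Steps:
F = -18
j(x, L) = -30
D = -8/3 (D = 1/2 - (-30 + 49)/6 = 1/2 - 1/6*19 = 1/2 - 19/6 = -8/3 ≈ -2.6667)
-40*88 + D = -40*88 - 8/3 = -3520 - 8/3 = -10568/3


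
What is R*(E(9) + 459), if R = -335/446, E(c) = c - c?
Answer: -153765/446 ≈ -344.76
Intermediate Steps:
E(c) = 0
R = -335/446 (R = -335*1/446 = -335/446 ≈ -0.75112)
R*(E(9) + 459) = -335*(0 + 459)/446 = -335/446*459 = -153765/446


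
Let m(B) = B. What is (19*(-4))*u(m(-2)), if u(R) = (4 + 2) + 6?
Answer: -912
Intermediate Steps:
u(R) = 12 (u(R) = 6 + 6 = 12)
(19*(-4))*u(m(-2)) = (19*(-4))*12 = -76*12 = -912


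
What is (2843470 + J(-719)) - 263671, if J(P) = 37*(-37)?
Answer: 2578430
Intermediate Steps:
J(P) = -1369
(2843470 + J(-719)) - 263671 = (2843470 - 1369) - 263671 = 2842101 - 263671 = 2578430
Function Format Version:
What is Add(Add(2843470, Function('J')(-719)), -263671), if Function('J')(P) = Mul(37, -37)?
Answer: 2578430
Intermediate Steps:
Function('J')(P) = -1369
Add(Add(2843470, Function('J')(-719)), -263671) = Add(Add(2843470, -1369), -263671) = Add(2842101, -263671) = 2578430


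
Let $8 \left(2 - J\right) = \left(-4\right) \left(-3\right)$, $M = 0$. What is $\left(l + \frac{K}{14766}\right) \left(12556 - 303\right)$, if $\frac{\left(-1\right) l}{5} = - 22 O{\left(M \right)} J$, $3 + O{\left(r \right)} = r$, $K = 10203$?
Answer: $- \frac{9909356437}{4922} \approx -2.0133 \cdot 10^{6}$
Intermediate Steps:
$O{\left(r \right)} = -3 + r$
$J = \frac{1}{2}$ ($J = 2 - \frac{\left(-4\right) \left(-3\right)}{8} = 2 - \frac{3}{2} = \frac{1}{2} \approx 0.5$)
$l = -165$ ($l = - 5 - 22 \left(-3 + 0\right) \frac{1}{2} = - 5 \left(-22\right) \left(-3\right) \frac{1}{2} = - 5 \cdot 66 \cdot \frac{1}{2} = \left(-5\right) 33 = -165$)
$\left(l + \frac{K}{14766}\right) \left(12556 - 303\right) = \left(-165 + \frac{10203}{14766}\right) \left(12556 - 303\right) = \left(-165 + 10203 \cdot \frac{1}{14766}\right) 12253 = \left(-165 + \frac{3401}{4922}\right) 12253 = \left(- \frac{808729}{4922}\right) 12253 = - \frac{9909356437}{4922}$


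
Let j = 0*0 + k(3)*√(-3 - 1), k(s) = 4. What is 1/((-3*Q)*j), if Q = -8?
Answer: -I/192 ≈ -0.0052083*I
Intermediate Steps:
j = 8*I (j = 0*0 + 4*√(-3 - 1) = 0 + 4*√(-4) = 0 + 4*(2*I) = 0 + 8*I = 8*I ≈ 8.0*I)
1/((-3*Q)*j) = 1/((-3*(-8))*(8*I)) = 1/(24*(8*I)) = 1/(192*I) = -I/192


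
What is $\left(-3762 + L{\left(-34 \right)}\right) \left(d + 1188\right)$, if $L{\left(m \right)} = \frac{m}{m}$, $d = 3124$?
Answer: $-16217432$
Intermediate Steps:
$L{\left(m \right)} = 1$
$\left(-3762 + L{\left(-34 \right)}\right) \left(d + 1188\right) = \left(-3762 + 1\right) \left(3124 + 1188\right) = \left(-3761\right) 4312 = -16217432$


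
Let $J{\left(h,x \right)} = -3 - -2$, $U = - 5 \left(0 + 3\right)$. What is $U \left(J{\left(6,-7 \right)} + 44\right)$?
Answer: $-645$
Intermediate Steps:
$U = -15$ ($U = \left(-5\right) 3 = -15$)
$J{\left(h,x \right)} = -1$ ($J{\left(h,x \right)} = -3 + 2 = -1$)
$U \left(J{\left(6,-7 \right)} + 44\right) = - 15 \left(-1 + 44\right) = \left(-15\right) 43 = -645$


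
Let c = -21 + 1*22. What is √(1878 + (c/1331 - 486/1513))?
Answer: √62931787801883/183073 ≈ 43.332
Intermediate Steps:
c = 1 (c = -21 + 22 = 1)
√(1878 + (c/1331 - 486/1513)) = √(1878 + (1/1331 - 486/1513)) = √(1878 - 645353/2013803) = √(3781276681/2013803) = √62931787801883/183073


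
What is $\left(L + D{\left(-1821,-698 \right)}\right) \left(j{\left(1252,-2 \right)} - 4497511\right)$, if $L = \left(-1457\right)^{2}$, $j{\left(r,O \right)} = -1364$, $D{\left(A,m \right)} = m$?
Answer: $-9547292080125$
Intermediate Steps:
$L = 2122849$
$\left(L + D{\left(-1821,-698 \right)}\right) \left(j{\left(1252,-2 \right)} - 4497511\right) = \left(2122849 - 698\right) \left(-1364 - 4497511\right) = 2122151 \left(-4498875\right) = -9547292080125$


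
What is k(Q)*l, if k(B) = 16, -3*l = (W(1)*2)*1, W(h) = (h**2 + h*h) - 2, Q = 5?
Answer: 0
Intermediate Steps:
W(h) = -2 + 2*h**2 (W(h) = (h**2 + h**2) - 2 = 2*h**2 - 2 = -2 + 2*h**2)
l = 0 (l = -(-2 + 2*1**2)*2/3 = -(-2 + 2*1)*2/3 = -(-2 + 2)*2/3 = -0*2/3 = -0 = -1/3*0 = 0)
k(Q)*l = 16*0 = 0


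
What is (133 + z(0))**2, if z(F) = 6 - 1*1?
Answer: 19044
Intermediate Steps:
z(F) = 5 (z(F) = 6 - 1 = 5)
(133 + z(0))**2 = (133 + 5)**2 = 138**2 = 19044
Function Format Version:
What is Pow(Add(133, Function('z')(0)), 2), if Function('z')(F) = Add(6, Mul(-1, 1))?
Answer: 19044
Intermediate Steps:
Function('z')(F) = 5 (Function('z')(F) = Add(6, -1) = 5)
Pow(Add(133, Function('z')(0)), 2) = Pow(Add(133, 5), 2) = Pow(138, 2) = 19044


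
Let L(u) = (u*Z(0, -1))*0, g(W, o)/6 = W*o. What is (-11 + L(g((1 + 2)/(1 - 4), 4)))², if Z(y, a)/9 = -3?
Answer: 121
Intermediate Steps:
Z(y, a) = -27 (Z(y, a) = 9*(-3) = -27)
g(W, o) = 6*W*o (g(W, o) = 6*(W*o) = 6*W*o)
L(u) = 0 (L(u) = (u*(-27))*0 = -27*u*0 = 0)
(-11 + L(g((1 + 2)/(1 - 4), 4)))² = (-11 + 0)² = (-11)² = 121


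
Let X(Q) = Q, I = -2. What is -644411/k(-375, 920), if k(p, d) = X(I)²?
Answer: -644411/4 ≈ -1.6110e+5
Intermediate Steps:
k(p, d) = 4 (k(p, d) = (-2)² = 4)
-644411/k(-375, 920) = -644411/4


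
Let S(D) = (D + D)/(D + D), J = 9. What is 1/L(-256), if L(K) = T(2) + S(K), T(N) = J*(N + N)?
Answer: 1/37 ≈ 0.027027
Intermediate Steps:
T(N) = 18*N (T(N) = 9*(N + N) = 9*(2*N) = 18*N)
S(D) = 1 (S(D) = (2*D)/((2*D)) = (2*D)*(1/(2*D)) = 1)
L(K) = 37 (L(K) = 18*2 + 1 = 36 + 1 = 37)
1/L(-256) = 1/37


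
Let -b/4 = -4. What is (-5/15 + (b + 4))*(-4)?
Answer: -236/3 ≈ -78.667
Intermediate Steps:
b = 16 (b = -4*(-4) = 16)
(-5/15 + (b + 4))*(-4) = (-5/15 + (16 + 4))*(-4) = (-5*1/15 + 20)*(-4) = (-⅓ + 20)*(-4) = (59/3)*(-4) = -236/3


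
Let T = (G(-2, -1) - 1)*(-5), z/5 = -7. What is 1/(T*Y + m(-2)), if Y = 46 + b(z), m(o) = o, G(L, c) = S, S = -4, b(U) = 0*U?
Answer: 1/1148 ≈ 0.00087108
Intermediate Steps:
z = -35 (z = 5*(-7) = -35)
b(U) = 0
G(L, c) = -4
T = 25 (T = (-4 - 1)*(-5) = -5*(-5) = 25)
Y = 46 (Y = 46 + 0 = 46)
1/(T*Y + m(-2)) = 1/(25*46 - 2) = 1/(1150 - 2) = 1/1148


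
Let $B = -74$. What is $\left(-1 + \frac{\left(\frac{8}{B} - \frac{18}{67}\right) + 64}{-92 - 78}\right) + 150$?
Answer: $\frac{31317674}{210715} \approx 148.63$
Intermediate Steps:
$\left(-1 + \frac{\left(\frac{8}{B} - \frac{18}{67}\right) + 64}{-92 - 78}\right) + 150 = \left(-1 + \frac{\left(\frac{8}{-74} - \frac{18}{67}\right) + 64}{-92 - 78}\right) + 150 = \left(-1 + \frac{\left(8 \left(- \frac{1}{74}\right) - \frac{18}{67}\right) + 64}{-170}\right) + 150 = \left(-1 + \left(\left(- \frac{4}{37} - \frac{18}{67}\right) + 64\right) \left(- \frac{1}{170}\right)\right) + 150 = \left(-1 + \left(- \frac{934}{2479} + 64\right) \left(- \frac{1}{170}\right)\right) + 150 = \left(-1 + \frac{157722}{2479} \left(- \frac{1}{170}\right)\right) + 150 = \left(-1 - \frac{78861}{210715}\right) + 150 = - \frac{289576}{210715} + 150 = \frac{31317674}{210715}$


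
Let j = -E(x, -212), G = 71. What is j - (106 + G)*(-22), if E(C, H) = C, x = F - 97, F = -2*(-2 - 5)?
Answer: 3977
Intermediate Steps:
F = 14 (F = -2*(-7) = 14)
x = -83 (x = 14 - 97 = -83)
j = 83 (j = -1*(-83) = 83)
j - (106 + G)*(-22) = 83 - (106 + 71)*(-22) = 83 - 177*(-22) = 83 - 1*(-3894) = 83 + 3894 = 3977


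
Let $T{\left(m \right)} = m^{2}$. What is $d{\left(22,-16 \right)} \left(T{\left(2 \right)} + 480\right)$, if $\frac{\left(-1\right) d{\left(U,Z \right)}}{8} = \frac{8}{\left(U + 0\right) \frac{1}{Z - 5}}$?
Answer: $29568$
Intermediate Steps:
$d{\left(U,Z \right)} = - \frac{64 \left(-5 + Z\right)}{U}$ ($d{\left(U,Z \right)} = - 8 \frac{8}{\left(U + 0\right) \frac{1}{Z - 5}} = - 8 \frac{8}{U \frac{1}{-5 + Z}} = - 8 \cdot 8 \frac{-5 + Z}{U} = - 8 \frac{8 \left(-5 + Z\right)}{U} = - \frac{64 \left(-5 + Z\right)}{U}$)
$d{\left(22,-16 \right)} \left(T{\left(2 \right)} + 480\right) = \frac{64 \left(5 - -16\right)}{22} \left(2^{2} + 480\right) = 64 \cdot \frac{1}{22} \left(5 + 16\right) \left(4 + 480\right) = 64 \cdot \frac{1}{22} \cdot 21 \cdot 484 = \frac{672}{11} \cdot 484 = 29568$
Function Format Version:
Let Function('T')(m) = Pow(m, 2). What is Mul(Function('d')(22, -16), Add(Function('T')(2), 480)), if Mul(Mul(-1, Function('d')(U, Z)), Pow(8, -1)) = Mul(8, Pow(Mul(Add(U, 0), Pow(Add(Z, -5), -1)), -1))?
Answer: 29568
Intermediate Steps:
Function('d')(U, Z) = Mul(-64, Pow(U, -1), Add(-5, Z)) (Function('d')(U, Z) = Mul(-8, Mul(8, Pow(Mul(Add(U, 0), Pow(Add(Z, -5), -1)), -1))) = Mul(-8, Mul(8, Pow(Mul(U, Pow(Add(-5, Z), -1)), -1))) = Mul(-8, Mul(8, Mul(Pow(U, -1), Add(-5, Z)))) = Mul(-8, Mul(8, Pow(U, -1), Add(-5, Z))) = Mul(-64, Pow(U, -1), Add(-5, Z)))
Mul(Function('d')(22, -16), Add(Function('T')(2), 480)) = Mul(Mul(64, Pow(22, -1), Add(5, Mul(-1, -16))), Add(Pow(2, 2), 480)) = Mul(Mul(64, Rational(1, 22), Add(5, 16)), Add(4, 480)) = Mul(Mul(64, Rational(1, 22), 21), 484) = Mul(Rational(672, 11), 484) = 29568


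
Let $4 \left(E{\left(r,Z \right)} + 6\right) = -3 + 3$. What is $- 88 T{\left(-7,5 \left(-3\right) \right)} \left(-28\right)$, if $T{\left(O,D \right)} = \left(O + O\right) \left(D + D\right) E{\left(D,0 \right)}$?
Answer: $-6209280$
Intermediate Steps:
$E{\left(r,Z \right)} = -6$ ($E{\left(r,Z \right)} = -6 + \frac{-3 + 3}{4} = -6 + \frac{1}{4} \cdot 0 = -6 + 0 = -6$)
$T{\left(O,D \right)} = - 24 D O$ ($T{\left(O,D \right)} = \left(O + O\right) \left(D + D\right) \left(-6\right) = 2 O 2 D \left(-6\right) = 4 D O \left(-6\right) = - 24 D O$)
$- 88 T{\left(-7,5 \left(-3\right) \right)} \left(-28\right) = - 88 \left(\left(-24\right) 5 \left(-3\right) \left(-7\right)\right) \left(-28\right) = - 88 \left(\left(-24\right) \left(-15\right) \left(-7\right)\right) \left(-28\right) = \left(-88\right) \left(-2520\right) \left(-28\right) = 221760 \left(-28\right) = -6209280$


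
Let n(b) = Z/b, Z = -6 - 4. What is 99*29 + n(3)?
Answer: 8603/3 ≈ 2867.7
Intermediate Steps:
Z = -10
n(b) = -10/b
99*29 + n(3) = 99*29 - 10/3 = 2871 - 10*1/3 = 2871 - 10/3 = 8603/3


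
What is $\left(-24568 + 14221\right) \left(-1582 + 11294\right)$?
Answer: $-100490064$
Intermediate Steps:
$\left(-24568 + 14221\right) \left(-1582 + 11294\right) = \left(-10347\right) 9712 = -100490064$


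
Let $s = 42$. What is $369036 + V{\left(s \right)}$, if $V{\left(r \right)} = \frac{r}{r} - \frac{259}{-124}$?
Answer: $\frac{45760847}{124} \approx 3.6904 \cdot 10^{5}$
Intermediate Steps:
$V{\left(r \right)} = \frac{383}{124}$ ($V{\left(r \right)} = 1 - - \frac{259}{124} = 1 + \frac{259}{124} = \frac{383}{124}$)
$369036 + V{\left(s \right)} = 369036 + \frac{383}{124} = \frac{45760847}{124}$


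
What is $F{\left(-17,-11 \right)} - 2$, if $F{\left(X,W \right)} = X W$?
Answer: $185$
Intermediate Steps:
$F{\left(X,W \right)} = W X$
$F{\left(-17,-11 \right)} - 2 = \left(-11\right) \left(-17\right) - 2 = 187 - 2 = 185$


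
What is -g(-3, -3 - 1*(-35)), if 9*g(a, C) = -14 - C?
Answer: 46/9 ≈ 5.1111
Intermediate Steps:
g(a, C) = -14/9 - C/9 (g(a, C) = (-14 - C)/9 = -14/9 - C/9)
-g(-3, -3 - 1*(-35)) = -(-14/9 - (-3 - 1*(-35))/9) = -(-14/9 - (-3 + 35)/9) = -(-14/9 - ⅑*32) = -(-14/9 - 32/9) = -1*(-46/9) = 46/9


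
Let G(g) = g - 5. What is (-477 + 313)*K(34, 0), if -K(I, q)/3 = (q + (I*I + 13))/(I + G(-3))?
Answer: 287574/13 ≈ 22121.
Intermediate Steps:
G(g) = -5 + g
K(I, q) = -3*(13 + q + I**2)/(-8 + I) (K(I, q) = -3*(q + (I*I + 13))/(I + (-5 - 3)) = -3*(q + (I**2 + 13))/(I - 8) = -3*(q + (13 + I**2))/(-8 + I) = -3*(13 + q + I**2)/(-8 + I))
(-477 + 313)*K(34, 0) = (-477 + 313)*(3*(-13 - 1*0 - 1*34**2)/(-8 + 34)) = -492*(-13 + 0 - 1*1156)/26 = -492*(-13 + 0 - 1156)/26 = -492*(-1169)/26 = -164*(-3507/26) = 287574/13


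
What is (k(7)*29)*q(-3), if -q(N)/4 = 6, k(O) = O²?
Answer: -34104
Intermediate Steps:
q(N) = -24 (q(N) = -4*6 = -24)
(k(7)*29)*q(-3) = (7²*29)*(-24) = (49*29)*(-24) = 1421*(-24) = -34104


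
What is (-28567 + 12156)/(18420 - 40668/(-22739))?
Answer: -373169729/418893048 ≈ -0.89085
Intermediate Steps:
(-28567 + 12156)/(18420 - 40668/(-22739)) = -16411/(18420 - 40668*(-1/22739)) = -16411/(18420 + 40668/22739) = -16411/418893048/22739 = -16411*22739/418893048 = -373169729/418893048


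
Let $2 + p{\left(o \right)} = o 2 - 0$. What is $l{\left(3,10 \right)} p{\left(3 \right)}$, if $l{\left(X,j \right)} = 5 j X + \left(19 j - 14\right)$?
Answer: $1304$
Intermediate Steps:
$p{\left(o \right)} = -2 + 2 o$ ($p{\left(o \right)} = -2 + \left(o 2 - 0\right) = -2 + \left(2 o + \left(-1 + 1\right)\right) = -2 + \left(2 o + 0\right) = -2 + 2 o$)
$l{\left(X,j \right)} = -14 + 19 j + 5 X j$ ($l{\left(X,j \right)} = 5 X j + \left(-14 + 19 j\right) = -14 + 19 j + 5 X j$)
$l{\left(3,10 \right)} p{\left(3 \right)} = \left(-14 + 19 \cdot 10 + 5 \cdot 3 \cdot 10\right) \left(-2 + 2 \cdot 3\right) = \left(-14 + 190 + 150\right) \left(-2 + 6\right) = 326 \cdot 4 = 1304$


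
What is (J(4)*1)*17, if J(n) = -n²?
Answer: -272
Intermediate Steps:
(J(4)*1)*17 = (-1*4²*1)*17 = (-1*16*1)*17 = -16*1*17 = -16*17 = -272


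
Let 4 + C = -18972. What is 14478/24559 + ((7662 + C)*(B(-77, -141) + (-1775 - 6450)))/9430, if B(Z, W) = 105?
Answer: 5503326826/564857 ≈ 9742.9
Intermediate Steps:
C = -18976 (C = -4 - 18972 = -18976)
14478/24559 + ((7662 + C)*(B(-77, -141) + (-1775 - 6450)))/9430 = 14478/24559 + ((7662 - 18976)*(105 + (-1775 - 6450)))/9430 = 14478*(1/24559) - 11314*(105 - 8225)*(1/9430) = 14478/24559 - 11314*(-8120)*(1/9430) = 14478/24559 + 91869680*(1/9430) = 14478/24559 + 9186968/943 = 5503326826/564857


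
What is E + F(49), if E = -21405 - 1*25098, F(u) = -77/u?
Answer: -325532/7 ≈ -46505.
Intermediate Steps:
E = -46503 (E = -21405 - 25098 = -46503)
E + F(49) = -46503 - 77/49 = -46503 - 77*1/49 = -46503 - 11/7 = -325532/7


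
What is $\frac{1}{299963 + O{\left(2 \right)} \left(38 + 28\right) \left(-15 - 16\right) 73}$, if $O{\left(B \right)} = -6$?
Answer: $\frac{1}{1196111} \approx 8.3604 \cdot 10^{-7}$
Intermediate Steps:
$\frac{1}{299963 + O{\left(2 \right)} \left(38 + 28\right) \left(-15 - 16\right) 73} = \frac{1}{299963 + - 6 \left(38 + 28\right) \left(-15 - 16\right) 73} = \frac{1}{299963 + - 6 \cdot 66 \left(-31\right) 73} = \frac{1}{299963 + \left(-6\right) \left(-2046\right) 73} = \frac{1}{299963 + 12276 \cdot 73} = \frac{1}{299963 + 896148} = \frac{1}{1196111}$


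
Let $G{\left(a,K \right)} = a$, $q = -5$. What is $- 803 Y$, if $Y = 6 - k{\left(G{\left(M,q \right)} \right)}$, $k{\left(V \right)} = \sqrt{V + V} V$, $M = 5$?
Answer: $-4818 + 4015 \sqrt{10} \approx 7878.5$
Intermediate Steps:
$k{\left(V \right)} = \sqrt{2} V^{\frac{3}{2}}$ ($k{\left(V \right)} = \sqrt{2 V} V = \sqrt{2} \sqrt{V} V = \sqrt{2} V^{\frac{3}{2}}$)
$Y = 6 - 5 \sqrt{10}$ ($Y = 6 - \sqrt{2} \cdot 5^{\frac{3}{2}} = 6 - \sqrt{2} \cdot 5 \sqrt{5} = 6 - 5 \sqrt{10} \approx -9.8114$)
$- 803 Y = - 803 \left(6 - 5 \sqrt{10}\right) = -4818 + 4015 \sqrt{10}$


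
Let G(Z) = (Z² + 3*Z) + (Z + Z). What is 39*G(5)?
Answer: 1950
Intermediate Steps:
G(Z) = Z² + 5*Z (G(Z) = (Z² + 3*Z) + 2*Z = Z² + 5*Z)
39*G(5) = 39*(5*(5 + 5)) = 39*(5*10) = 39*50 = 1950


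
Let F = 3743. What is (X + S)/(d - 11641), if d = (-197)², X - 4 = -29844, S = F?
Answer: -8699/9056 ≈ -0.96058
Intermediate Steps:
S = 3743
X = -29840 (X = 4 - 29844 = -29840)
d = 38809
(X + S)/(d - 11641) = (-29840 + 3743)/(38809 - 11641) = -26097/27168 = -26097*1/27168 = -8699/9056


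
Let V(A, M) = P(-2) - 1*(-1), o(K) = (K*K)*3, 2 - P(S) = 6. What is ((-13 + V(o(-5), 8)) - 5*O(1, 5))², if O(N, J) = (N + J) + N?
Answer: 2601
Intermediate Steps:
P(S) = -4 (P(S) = 2 - 1*6 = 2 - 6 = -4)
o(K) = 3*K² (o(K) = K²*3 = 3*K²)
O(N, J) = J + 2*N (O(N, J) = (J + N) + N = J + 2*N)
V(A, M) = -3 (V(A, M) = -4 - 1*(-1) = -4 + 1 = -3)
((-13 + V(o(-5), 8)) - 5*O(1, 5))² = ((-13 - 3) - 5*(5 + 2*1))² = (-16 - 5*(5 + 2))² = (-16 - 5*7)² = (-16 - 35)² = (-51)² = 2601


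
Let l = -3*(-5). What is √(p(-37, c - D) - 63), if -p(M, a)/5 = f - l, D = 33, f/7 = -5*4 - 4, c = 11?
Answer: 2*√213 ≈ 29.189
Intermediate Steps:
f = -168 (f = 7*(-5*4 - 4) = 7*(-20 - 4) = 7*(-24) = -168)
l = 15
p(M, a) = 915 (p(M, a) = -5*(-168 - 1*15) = -5*(-168 - 15) = -5*(-183) = 915)
√(p(-37, c - D) - 63) = √(915 - 63) = √852 = 2*√213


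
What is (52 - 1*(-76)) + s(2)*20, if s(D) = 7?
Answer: 268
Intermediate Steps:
(52 - 1*(-76)) + s(2)*20 = (52 - 1*(-76)) + 7*20 = (52 + 76) + 140 = 128 + 140 = 268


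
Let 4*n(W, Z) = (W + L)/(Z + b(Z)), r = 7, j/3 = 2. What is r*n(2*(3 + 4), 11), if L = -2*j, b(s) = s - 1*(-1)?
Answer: 7/46 ≈ 0.15217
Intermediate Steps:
j = 6 (j = 3*2 = 6)
b(s) = 1 + s (b(s) = s + 1 = 1 + s)
L = -12 (L = -2*6 = -12)
n(W, Z) = (-12 + W)/(4*(1 + 2*Z)) (n(W, Z) = ((W - 12)/(Z + (1 + Z)))/4 = ((-12 + W)/(1 + 2*Z))/4 = (-12 + W)/(4*(1 + 2*Z)))
r*n(2*(3 + 4), 11) = 7*((-12 + 2*(3 + 4))/(4*(1 + 2*11))) = 7*((-12 + 2*7)/(4*(1 + 22))) = 7*((1/4)*(-12 + 14)/23) = 7*((1/4)*(1/23)*2) = 7*(1/46) = 7/46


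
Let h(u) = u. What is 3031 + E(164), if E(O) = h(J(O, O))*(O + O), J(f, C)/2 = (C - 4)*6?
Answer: 632791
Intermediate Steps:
J(f, C) = -48 + 12*C (J(f, C) = 2*((C - 4)*6) = 2*((-4 + C)*6) = 2*(-24 + 6*C) = -48 + 12*C)
E(O) = 2*O*(-48 + 12*O) (E(O) = (-48 + 12*O)*(O + O) = (-48 + 12*O)*(2*O) = 2*O*(-48 + 12*O))
3031 + E(164) = 3031 + 24*164*(-4 + 164) = 3031 + 24*164*160 = 3031 + 629760 = 632791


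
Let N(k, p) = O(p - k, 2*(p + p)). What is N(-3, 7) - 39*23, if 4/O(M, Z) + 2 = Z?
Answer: -11659/13 ≈ -896.85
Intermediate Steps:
O(M, Z) = 4/(-2 + Z)
N(k, p) = 4/(-2 + 4*p) (N(k, p) = 4/(-2 + 2*(p + p)) = 4/(-2 + 2*(2*p)) = 4/(-2 + 4*p))
N(-3, 7) - 39*23 = 2/(-1 + 2*7) - 39*23 = 2/(-1 + 14) - 897 = 2/13 - 897 = -11659/13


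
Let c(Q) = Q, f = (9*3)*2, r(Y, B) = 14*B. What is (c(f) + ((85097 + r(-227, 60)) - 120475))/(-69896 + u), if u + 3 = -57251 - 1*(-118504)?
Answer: 17242/4323 ≈ 3.9884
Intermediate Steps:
f = 54 (f = 27*2 = 54)
u = 61250 (u = -3 + (-57251 - 1*(-118504)) = -3 + (-57251 + 118504) = -3 + 61253 = 61250)
(c(f) + ((85097 + r(-227, 60)) - 120475))/(-69896 + u) = (54 + ((85097 + 14*60) - 120475))/(-69896 + 61250) = (54 + ((85097 + 840) - 120475))/(-8646) = (54 + (85937 - 120475))*(-1/8646) = (54 - 34538)*(-1/8646) = -34484*(-1/8646) = 17242/4323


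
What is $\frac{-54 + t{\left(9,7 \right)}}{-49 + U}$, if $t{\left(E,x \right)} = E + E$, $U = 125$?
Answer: $- \frac{9}{19} \approx -0.47368$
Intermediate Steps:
$t{\left(E,x \right)} = 2 E$
$\frac{-54 + t{\left(9,7 \right)}}{-49 + U} = \frac{-54 + 2 \cdot 9}{-49 + 125} = \frac{-54 + 18}{76} = \frac{1}{76} \left(-36\right) = - \frac{9}{19}$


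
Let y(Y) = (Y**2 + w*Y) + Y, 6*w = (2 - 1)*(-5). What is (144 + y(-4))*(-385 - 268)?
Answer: -312134/3 ≈ -1.0404e+5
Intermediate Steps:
w = -5/6 (w = ((2 - 1)*(-5))/6 = (1*(-5))/6 = (1/6)*(-5) = -5/6 ≈ -0.83333)
y(Y) = Y**2 + Y/6 (y(Y) = (Y**2 - 5*Y/6) + Y = Y**2 + Y/6)
(144 + y(-4))*(-385 - 268) = (144 - 4*(1/6 - 4))*(-385 - 268) = (144 - 4*(-23/6))*(-653) = (144 + 46/3)*(-653) = (478/3)*(-653) = -312134/3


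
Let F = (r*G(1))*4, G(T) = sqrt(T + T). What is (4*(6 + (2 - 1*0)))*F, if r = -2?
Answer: -256*sqrt(2) ≈ -362.04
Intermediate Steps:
G(T) = sqrt(2)*sqrt(T) (G(T) = sqrt(2*T) = sqrt(2)*sqrt(T))
F = -8*sqrt(2) (F = -2*sqrt(2)*sqrt(1)*4 = -2*sqrt(2)*4 = -8*sqrt(2) ≈ -11.314)
(4*(6 + (2 - 1*0)))*F = (4*(6 + (2 - 1*0)))*(-8*sqrt(2)) = (4*(6 + (2 + 0)))*(-8*sqrt(2)) = (4*(6 + 2))*(-8*sqrt(2)) = (4*8)*(-8*sqrt(2)) = 32*(-8*sqrt(2)) = -256*sqrt(2)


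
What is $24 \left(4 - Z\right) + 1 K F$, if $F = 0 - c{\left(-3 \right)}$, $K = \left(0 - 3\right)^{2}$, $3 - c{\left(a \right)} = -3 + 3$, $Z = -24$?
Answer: $645$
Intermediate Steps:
$c{\left(a \right)} = 3$ ($c{\left(a \right)} = 3 - \left(-3 + 3\right) = 3 - 0 = 3 + 0 = 3$)
$K = 9$ ($K = \left(-3\right)^{2} = 9$)
$F = -3$ ($F = 0 - 3 = -3$)
$24 \left(4 - Z\right) + 1 K F = 24 \left(4 - -24\right) + 1 \cdot 9 \left(-3\right) = 24 \left(4 + 24\right) + 9 \left(-3\right) = 24 \cdot 28 - 27 = 672 - 27 = 645$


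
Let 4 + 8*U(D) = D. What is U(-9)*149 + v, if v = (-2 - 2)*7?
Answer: -2161/8 ≈ -270.13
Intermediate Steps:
U(D) = -½ + D/8
v = -28 (v = -4*7 = -28)
U(-9)*149 + v = (-½ + (⅛)*(-9))*149 - 28 = (-½ - 9/8)*149 - 28 = -13/8*149 - 28 = -1937/8 - 28 = -2161/8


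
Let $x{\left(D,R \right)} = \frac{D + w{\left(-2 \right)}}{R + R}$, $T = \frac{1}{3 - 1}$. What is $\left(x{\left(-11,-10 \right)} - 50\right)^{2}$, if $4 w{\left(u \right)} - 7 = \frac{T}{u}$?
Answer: $\frac{251254201}{102400} \approx 2453.7$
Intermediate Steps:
$T = \frac{1}{2} \approx 0.5$
$w{\left(u \right)} = \frac{7}{4} + \frac{1}{8 u}$ ($w{\left(u \right)} = \frac{7}{4} + \frac{\frac{1}{2} \frac{1}{u}}{4} = \frac{7}{4} + \frac{1}{8 u}$)
$x{\left(D,R \right)} = \frac{\frac{27}{16} + D}{2 R}$ ($x{\left(D,R \right)} = \frac{D + \frac{1 + 14 \left(-2\right)}{8 \left(-2\right)}}{R + R} = \frac{D + \frac{1}{8} \left(- \frac{1}{2}\right) \left(1 - 28\right)}{2 R} = \left(D + \frac{1}{8} \left(- \frac{1}{2}\right) \left(-27\right)\right) \frac{1}{2 R} = \left(D + \frac{27}{16}\right) \frac{1}{2 R} = \left(\frac{27}{16} + D\right) \frac{1}{2 R} = \frac{\frac{27}{16} + D}{2 R}$)
$\left(x{\left(-11,-10 \right)} - 50\right)^{2} = \left(\frac{27 + 16 \left(-11\right)}{32 \left(-10\right)} - 50\right)^{2} = \left(\frac{1}{32} \left(- \frac{1}{10}\right) \left(27 - 176\right) - 50\right)^{2} = \left(\frac{1}{32} \left(- \frac{1}{10}\right) \left(-149\right) - 50\right)^{2} = \left(\frac{149}{320} - 50\right)^{2} = \left(- \frac{15851}{320}\right)^{2} = \frac{251254201}{102400}$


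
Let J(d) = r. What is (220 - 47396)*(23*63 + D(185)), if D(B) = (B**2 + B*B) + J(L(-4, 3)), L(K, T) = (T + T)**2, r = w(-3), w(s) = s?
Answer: -3297413696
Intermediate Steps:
r = -3
L(K, T) = 4*T**2 (L(K, T) = (2*T)**2 = 4*T**2)
J(d) = -3
D(B) = -3 + 2*B**2 (D(B) = (B**2 + B*B) - 3 = (B**2 + B**2) - 3 = 2*B**2 - 3 = -3 + 2*B**2)
(220 - 47396)*(23*63 + D(185)) = (220 - 47396)*(23*63 + (-3 + 2*185**2)) = -47176*(1449 + (-3 + 2*34225)) = -47176*(1449 + (-3 + 68450)) = -47176*(1449 + 68447) = -47176*69896 = -3297413696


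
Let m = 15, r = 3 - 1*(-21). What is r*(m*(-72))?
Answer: -25920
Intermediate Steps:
r = 24 (r = 3 + 21 = 24)
r*(m*(-72)) = 24*(15*(-72)) = 24*(-1080) = -25920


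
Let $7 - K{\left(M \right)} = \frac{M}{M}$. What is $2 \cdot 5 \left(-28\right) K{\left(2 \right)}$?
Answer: $-1680$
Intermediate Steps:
$K{\left(M \right)} = 6$ ($K{\left(M \right)} = 7 - \frac{M}{M} = 7 - 1 = 6$)
$2 \cdot 5 \left(-28\right) K{\left(2 \right)} = 2 \cdot 5 \left(-28\right) 6 = 10 \left(-28\right) 6 = \left(-280\right) 6 = -1680$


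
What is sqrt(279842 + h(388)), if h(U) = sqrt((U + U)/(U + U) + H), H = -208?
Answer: sqrt(279842 + 3*I*sqrt(23)) ≈ 529.0 + 0.01*I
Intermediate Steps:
h(U) = 3*I*sqrt(23) (h(U) = sqrt((U + U)/(U + U) - 208) = sqrt((2*U)/((2*U)) - 208) = sqrt((2*U)*(1/(2*U)) - 208) = sqrt(1 - 208) = sqrt(-207) = 3*I*sqrt(23))
sqrt(279842 + h(388)) = sqrt(279842 + 3*I*sqrt(23))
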